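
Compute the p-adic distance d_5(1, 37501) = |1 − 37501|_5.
d_5(1, 37501) = 1/3125

Step 1 — x − y = 1 − 37501 = -37500. Step 2 — v_5(-37500) = 5 (factor: -37500 = −(5^5 · 12); the sign does not affect v_p). Step 3 — |x − y|_5 = 5^{-5} = 1/3125.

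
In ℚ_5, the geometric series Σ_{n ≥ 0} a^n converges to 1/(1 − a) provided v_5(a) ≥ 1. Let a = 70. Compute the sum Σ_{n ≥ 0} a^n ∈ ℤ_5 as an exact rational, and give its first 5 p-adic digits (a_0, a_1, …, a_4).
Σ a^n = 1/(1 − a) = -1/69;  first 5 digits = (1, 4, 3, 3, 2)

v_5(a) = 1 ≥ 1, so the series converges in ℤ_5 to 1/(1 − a) = 1/(1 − 70) = -1/69. Expand this rational in ℤ_5: compute digits iteratively via d_i = x_i mod 5, x_{i+1} = (x_i − d_i)/5. The first 5 digits are (1, 4, 3, 3, 2).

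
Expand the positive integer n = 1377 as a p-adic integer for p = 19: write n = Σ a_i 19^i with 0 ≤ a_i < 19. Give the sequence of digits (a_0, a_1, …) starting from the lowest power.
(a_0, a_1, …) = (9, 15, 3)

Repeated division by 19 gives the digits low-to-high: 1377 = 9 + 15·19^1 + 3·19^2. Digit sequence: (9, 15, 3).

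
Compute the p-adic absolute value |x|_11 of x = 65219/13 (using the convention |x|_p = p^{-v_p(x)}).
|65219/13|_11 = 1/1331

Step 1 — compute v_11(x) by factoring powers of 11 out of the numerator and denominator: v_11(65219/13) = 3. Step 2 — apply |x|_p = p^{-v_p(x)} = 11^{-3} = 1/1331.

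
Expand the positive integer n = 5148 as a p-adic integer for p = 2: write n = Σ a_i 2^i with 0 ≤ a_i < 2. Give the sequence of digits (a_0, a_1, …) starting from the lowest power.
(a_0, a_1, …) = (0, 0, 1, 1, 1, 0, 0, 0, 0, 0, 1, 0, 1)

Repeated division by 2 gives the digits low-to-high: 5148 = 1·2^2 + 1·2^3 + 1·2^4 + 1·2^10 + 1·2^12. Digit sequence: (0, 0, 1, 1, 1, 0, 0, 0, 0, 0, 1, 0, 1).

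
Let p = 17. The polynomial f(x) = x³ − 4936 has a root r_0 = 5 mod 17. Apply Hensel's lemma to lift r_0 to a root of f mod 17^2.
r_1 = 73 (mod 289)

Hensel: r_{i+1} = r_i − f(r_i)/f′(r_i) mod 17^{i+2}, where f′(x) = 3x². Iterate:
  r_0 = 5 (mod 17)
  r_1 = 73 (mod 289)
Final: r = 73 with f(r) ≡ 0 mod 17^2.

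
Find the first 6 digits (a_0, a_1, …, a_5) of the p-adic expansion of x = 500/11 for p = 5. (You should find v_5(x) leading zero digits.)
(a_0, …, a_5) = (0, 0, 0, 4, 2, 4)

v_5(500/11) = 3, so a_0 = ... = a_2 = 0. Factor out: x = 5^3 · u with u = 4/11 a unit in ℤ_5. Expand u iteratively via a_{v+i} = u_i mod 5, u_{i+1} = (u_i − a_{v+i})/5:
  u_0 = 4/11;  a_3 = 4;  u_1 = (u_0 − 4)/5 = -8/11
  u_1 = -8/11;  a_4 = 2;  u_2 = (u_1 − 2)/5 = -6/11
  u_2 = -6/11;  a_5 = 4;  u_3 = (u_2 − 4)/5 = -10/11
Digits: (0, 0, 0, 4, 2, 4).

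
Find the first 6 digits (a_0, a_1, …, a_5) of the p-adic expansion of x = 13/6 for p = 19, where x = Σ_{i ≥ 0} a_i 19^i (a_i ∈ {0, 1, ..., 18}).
(a_0, …, a_5) = (18, 15, 15, 15, 15, 15)

v_19(13/6) = 0 (numerator and denominator both coprime to 19), so x ∈ ℤ_19^×. Compute digits iteratively via a_i = x_i mod 19, x_{i+1} = (x_i − a_i)/19, with x_0 = x:
  x_0 = 13/6;  a_0 = 18;  x_1 = (x_0 − 18)/19 = -5/6
  x_1 = -5/6;  a_1 = 15;  x_2 = (x_1 − 15)/19 = -5/6
  x_2 = -5/6;  a_2 = 15;  x_3 = (x_2 − 15)/19 = -5/6
  x_3 = -5/6;  a_3 = 15;  x_4 = (x_3 − 15)/19 = -5/6
  x_4 = -5/6;  a_4 = 15;  x_5 = (x_4 − 15)/19 = -5/6
  x_5 = -5/6;  a_5 = 15;  x_6 = (x_5 − 15)/19 = -5/6
Digits: (18, 15, 15, 15, 15, 15).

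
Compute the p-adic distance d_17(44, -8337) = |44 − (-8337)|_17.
d_17(44, -8337) = 1/289

Step 1 — x − y = 44 − (-8337) = 8381. Step 2 — v_17(8381) = 2 (factor: 8381 = (17^2 · 29); the sign does not affect v_p). Step 3 — |x − y|_17 = 17^{-2} = 1/289.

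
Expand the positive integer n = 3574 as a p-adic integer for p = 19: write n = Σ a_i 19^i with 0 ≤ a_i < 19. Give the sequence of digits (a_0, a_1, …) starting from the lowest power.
(a_0, a_1, …) = (2, 17, 9)

Repeated division by 19 gives the digits low-to-high: 3574 = 2 + 17·19^1 + 9·19^2. Digit sequence: (2, 17, 9).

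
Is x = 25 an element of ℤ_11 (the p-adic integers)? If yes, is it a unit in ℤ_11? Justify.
x ∈ ℤ_11^× (unit); v_11(x) = 0

ℤ_11 = {x ∈ ℚ_11 : v_11(x) ≥ 0} and ℤ_11^× = {x ∈ ℤ_11 : v_11(x) = 0}. Here v_11(25) = v_11(num) − v_11(den) = 0; compare against these criteria.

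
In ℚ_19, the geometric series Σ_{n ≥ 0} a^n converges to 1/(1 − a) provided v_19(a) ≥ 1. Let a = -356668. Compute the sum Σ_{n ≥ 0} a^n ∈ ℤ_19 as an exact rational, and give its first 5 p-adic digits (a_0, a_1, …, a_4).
Σ a^n = 1/(1 − a) = 1/356669;  first 5 digits = (1, 0, 0, 5, 16)

v_19(a) = 3 ≥ 1, so the series converges in ℤ_19 to 1/(1 − a) = 1/(1 − (-356668)) = 1/356669. Expand this rational in ℤ_19: compute digits iteratively via d_i = x_i mod 19, x_{i+1} = (x_i − d_i)/19. The first 5 digits are (1, 0, 0, 5, 16).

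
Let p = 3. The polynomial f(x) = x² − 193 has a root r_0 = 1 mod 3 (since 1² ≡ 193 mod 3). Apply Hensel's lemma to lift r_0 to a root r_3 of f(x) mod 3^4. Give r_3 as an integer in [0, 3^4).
r_3 = 52 (mod 81)

Hensel's recurrence: r_{i+1} = r_i − f(r_i)·(f′(r_i))^{-1} mod 3^{i+2}, with f′(x) = 2x. Iterate:
  r_0 = 1 (mod 3)
  r_1 = 7 (mod 9)
  r_2 = 25 (mod 27)
  r_3 = 52 (mod 81)
Final: r_3 = 52, and one checks f(r_3) ≡ 0 mod 3^4.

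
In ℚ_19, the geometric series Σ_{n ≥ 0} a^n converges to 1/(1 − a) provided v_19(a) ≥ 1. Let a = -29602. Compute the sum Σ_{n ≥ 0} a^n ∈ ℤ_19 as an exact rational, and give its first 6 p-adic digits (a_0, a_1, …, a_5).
Σ a^n = 1/(1 − a) = 1/29603;  first 6 digits = (1, 0, 13, 14, 16, 11)

v_19(a) = 2 ≥ 1, so the series converges in ℤ_19 to 1/(1 − a) = 1/(1 − (-29602)) = 1/29603. Expand this rational in ℤ_19: compute digits iteratively via d_i = x_i mod 19, x_{i+1} = (x_i − d_i)/19. The first 6 digits are (1, 0, 13, 14, 16, 11).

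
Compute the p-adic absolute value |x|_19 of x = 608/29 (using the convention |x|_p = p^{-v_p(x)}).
|608/29|_19 = 1/19

Step 1 — compute v_19(x) by factoring powers of 19 out of the numerator and denominator: v_19(608/29) = 1. Step 2 — apply |x|_p = p^{-v_p(x)} = 19^{-1} = 1/19.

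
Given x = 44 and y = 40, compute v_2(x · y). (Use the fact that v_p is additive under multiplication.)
v_2(1760) = 5

v_p(x) = 2 (factor: 44 = 2^2 · 11); v_p(y) = 3 (factor: 40 = 2^3 · 5). Additivity: v_p(xy) = v_p(x) + v_p(y) = 2 + 3 = 5. (Direct check: xy = 1760 = 2^5 · (55).)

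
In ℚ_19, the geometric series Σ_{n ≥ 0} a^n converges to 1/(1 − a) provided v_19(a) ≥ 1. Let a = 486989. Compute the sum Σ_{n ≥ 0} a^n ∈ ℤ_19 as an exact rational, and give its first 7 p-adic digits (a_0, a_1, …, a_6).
Σ a^n = 1/(1 − a) = -1/486988;  first 7 digits = (1, 0, 0, 14, 3, 0, 6)

v_19(a) = 3 ≥ 1, so the series converges in ℤ_19 to 1/(1 − a) = 1/(1 − 486989) = -1/486988. Expand this rational in ℤ_19: compute digits iteratively via d_i = x_i mod 19, x_{i+1} = (x_i − d_i)/19. The first 7 digits are (1, 0, 0, 14, 3, 0, 6).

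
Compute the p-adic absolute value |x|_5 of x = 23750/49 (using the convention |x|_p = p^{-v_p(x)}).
|23750/49|_5 = 1/625

Step 1 — compute v_5(x) by factoring powers of 5 out of the numerator and denominator: v_5(23750/49) = 4. Step 2 — apply |x|_p = p^{-v_p(x)} = 5^{-4} = 1/625.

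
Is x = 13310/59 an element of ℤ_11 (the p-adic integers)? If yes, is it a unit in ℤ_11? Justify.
x ∈ ℤ_11 but not a unit; v_11(x) = 3 > 0

ℤ_11 = {x ∈ ℚ_11 : v_11(x) ≥ 0} and ℤ_11^× = {x ∈ ℤ_11 : v_11(x) = 0}. Here v_11(13310/59) = v_11(num) − v_11(den) = 3; compare against these criteria.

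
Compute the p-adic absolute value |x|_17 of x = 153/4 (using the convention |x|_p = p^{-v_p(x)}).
|153/4|_17 = 1/17

Step 1 — compute v_17(x) by factoring powers of 17 out of the numerator and denominator: v_17(153/4) = 1. Step 2 — apply |x|_p = p^{-v_p(x)} = 17^{-1} = 1/17.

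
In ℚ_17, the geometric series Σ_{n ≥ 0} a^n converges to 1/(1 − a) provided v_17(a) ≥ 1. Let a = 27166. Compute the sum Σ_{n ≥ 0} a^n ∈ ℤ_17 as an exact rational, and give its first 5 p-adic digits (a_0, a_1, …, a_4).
Σ a^n = 1/(1 − a) = -1/27165;  first 5 digits = (1, 0, 9, 5, 13)

v_17(a) = 2 ≥ 1, so the series converges in ℤ_17 to 1/(1 − a) = 1/(1 − 27166) = -1/27165. Expand this rational in ℤ_17: compute digits iteratively via d_i = x_i mod 17, x_{i+1} = (x_i − d_i)/17. The first 5 digits are (1, 0, 9, 5, 13).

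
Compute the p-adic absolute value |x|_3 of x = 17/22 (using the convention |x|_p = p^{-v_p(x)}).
|17/22|_3 = 1

Step 1 — compute v_3(x) by factoring powers of 3 out of the numerator and denominator: v_3(17/22) = 0. Step 2 — apply |x|_p = p^{-v_p(x)} = 3^{0} = 1.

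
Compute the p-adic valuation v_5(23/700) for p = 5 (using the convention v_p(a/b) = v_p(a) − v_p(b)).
v_5(23/700) = -2

Factor powers of 5 from the numerator and denominator of the reduced fraction: 23 = 5^0 · 23 and 700 = 5^2 · 28. Apply v_p(a/b) = v_p(a) − v_p(b): v_5(23/700) = 0 − 2 = -2.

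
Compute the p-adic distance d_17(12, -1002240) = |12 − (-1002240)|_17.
d_17(12, -1002240) = 1/83521

Step 1 — x − y = 12 − (-1002240) = 1002252. Step 2 — v_17(1002252) = 4 (factor: 1002252 = (17^4 · 12); the sign does not affect v_p). Step 3 — |x − y|_17 = 17^{-4} = 1/83521.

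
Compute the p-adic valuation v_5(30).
v_5(30) = 1

v_5(n) is the largest exponent k such that 5^k divides n. Factor out: 30 = 5^1 · 6. (Sign doesn't affect v_p.) So v_5(30) = 1.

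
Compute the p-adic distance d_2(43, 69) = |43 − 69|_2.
d_2(43, 69) = 1/2

Step 1 — x − y = 43 − 69 = -26. Step 2 — v_2(-26) = 1 (factor: -26 = −(2^1 · 13); the sign does not affect v_p). Step 3 — |x − y|_2 = 2^{-1} = 1/2.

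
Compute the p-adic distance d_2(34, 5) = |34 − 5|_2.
d_2(34, 5) = 1

Step 1 — x − y = 34 − 5 = 29. Step 2 — v_2(29) = 0 (factor: 29 = (2^0 · 29); the sign does not affect v_p). Step 3 — |x − y|_2 = 2^{0} = 1.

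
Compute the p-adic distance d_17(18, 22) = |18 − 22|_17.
d_17(18, 22) = 1

Step 1 — x − y = 18 − 22 = -4. Step 2 — v_17(-4) = 0 (factor: -4 = −(17^0 · 4); the sign does not affect v_p). Step 3 — |x − y|_17 = 17^{0} = 1.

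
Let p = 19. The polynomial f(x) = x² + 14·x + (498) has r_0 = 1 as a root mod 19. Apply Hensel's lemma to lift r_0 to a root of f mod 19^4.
r_3 = 11002 (mod 130321)

Hensel: r_{i+1} = r_i − f(r_i)·(f′(r_i))^{-1} mod 19^{i+2}, f′(x) = 2x + 14. Iterate:
  r_0 = 1 (mod 19)
  r_1 = 172 (mod 361)
  r_2 = 4143 (mod 6859)
  r_3 = 11002 (mod 130321)
Final: r = 11002 satisfies f(r) ≡ 0 mod 19^4.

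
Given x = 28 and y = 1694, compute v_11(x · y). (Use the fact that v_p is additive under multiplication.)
v_11(47432) = 2

v_p(x) = 0 (factor: 28 = 11^0 · 28); v_p(y) = 2 (factor: 1694 = 11^2 · 14). Additivity: v_p(xy) = v_p(x) + v_p(y) = 0 + 2 = 2. (Direct check: xy = 47432 = 11^2 · (392).)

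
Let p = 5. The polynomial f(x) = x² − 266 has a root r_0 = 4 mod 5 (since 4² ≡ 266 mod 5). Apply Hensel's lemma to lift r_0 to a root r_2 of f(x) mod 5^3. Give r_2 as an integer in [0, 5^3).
r_2 = 4 (mod 125)

Hensel's recurrence: r_{i+1} = r_i − f(r_i)·(f′(r_i))^{-1} mod 5^{i+2}, with f′(x) = 2x. Iterate:
  r_0 = 4 (mod 5)
  r_1 = 4 (mod 25)
  r_2 = 4 (mod 125)
Final: r_2 = 4, and one checks f(r_2) ≡ 0 mod 5^3.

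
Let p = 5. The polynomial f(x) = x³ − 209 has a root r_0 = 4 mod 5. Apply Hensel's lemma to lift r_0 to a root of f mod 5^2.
r_1 = 19 (mod 25)

Hensel: r_{i+1} = r_i − f(r_i)/f′(r_i) mod 5^{i+2}, where f′(x) = 3x². Iterate:
  r_0 = 4 (mod 5)
  r_1 = 19 (mod 25)
Final: r = 19 with f(r) ≡ 0 mod 5^2.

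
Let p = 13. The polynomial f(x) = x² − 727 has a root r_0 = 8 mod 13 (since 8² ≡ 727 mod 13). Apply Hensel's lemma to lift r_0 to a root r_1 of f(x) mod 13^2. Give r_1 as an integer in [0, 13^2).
r_1 = 60 (mod 169)

Hensel's recurrence: r_{i+1} = r_i − f(r_i)·(f′(r_i))^{-1} mod 13^{i+2}, with f′(x) = 2x. Iterate:
  r_0 = 8 (mod 13)
  r_1 = 60 (mod 169)
Final: r_1 = 60, and one checks f(r_1) ≡ 0 mod 13^2.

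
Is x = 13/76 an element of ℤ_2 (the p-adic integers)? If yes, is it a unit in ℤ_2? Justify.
x ∉ ℤ_2 (v_2(x) = -2 < 0)

ℤ_2 = {x ∈ ℚ_2 : v_2(x) ≥ 0} and ℤ_2^× = {x ∈ ℤ_2 : v_2(x) = 0}. Here v_2(13/76) = v_2(num) − v_2(den) = -2; compare against these criteria.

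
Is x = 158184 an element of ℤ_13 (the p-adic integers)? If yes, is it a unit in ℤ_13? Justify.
x ∈ ℤ_13 but not a unit; v_13(x) = 3 > 0

ℤ_13 = {x ∈ ℚ_13 : v_13(x) ≥ 0} and ℤ_13^× = {x ∈ ℤ_13 : v_13(x) = 0}. Here v_13(158184) = v_13(num) − v_13(den) = 3; compare against these criteria.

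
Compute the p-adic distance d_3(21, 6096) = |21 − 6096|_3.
d_3(21, 6096) = 1/243

Step 1 — x − y = 21 − 6096 = -6075. Step 2 — v_3(-6075) = 5 (factor: -6075 = −(3^5 · 25); the sign does not affect v_p). Step 3 — |x − y|_3 = 3^{-5} = 1/243.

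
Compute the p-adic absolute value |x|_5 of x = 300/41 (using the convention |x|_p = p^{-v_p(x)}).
|300/41|_5 = 1/25

Step 1 — compute v_5(x) by factoring powers of 5 out of the numerator and denominator: v_5(300/41) = 2. Step 2 — apply |x|_p = p^{-v_p(x)} = 5^{-2} = 1/25.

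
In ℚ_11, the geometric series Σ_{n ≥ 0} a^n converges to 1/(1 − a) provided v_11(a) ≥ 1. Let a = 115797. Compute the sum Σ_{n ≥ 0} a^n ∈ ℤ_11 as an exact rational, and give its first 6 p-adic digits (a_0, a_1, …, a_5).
Σ a^n = 1/(1 − a) = -1/115796;  first 6 digits = (1, 0, 0, 10, 7, 0)

v_11(a) = 3 ≥ 1, so the series converges in ℤ_11 to 1/(1 − a) = 1/(1 − 115797) = -1/115796. Expand this rational in ℤ_11: compute digits iteratively via d_i = x_i mod 11, x_{i+1} = (x_i − d_i)/11. The first 6 digits are (1, 0, 0, 10, 7, 0).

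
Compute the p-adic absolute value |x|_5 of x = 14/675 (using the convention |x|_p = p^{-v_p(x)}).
|14/675|_5 = 25

Step 1 — compute v_5(x) by factoring powers of 5 out of the numerator and denominator: v_5(14/675) = -2. Step 2 — apply |x|_p = p^{-v_p(x)} = 5^{2} = 25.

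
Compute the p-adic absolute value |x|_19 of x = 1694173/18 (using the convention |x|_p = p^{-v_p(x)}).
|1694173/18|_19 = 1/130321

Step 1 — compute v_19(x) by factoring powers of 19 out of the numerator and denominator: v_19(1694173/18) = 4. Step 2 — apply |x|_p = p^{-v_p(x)} = 19^{-4} = 1/130321.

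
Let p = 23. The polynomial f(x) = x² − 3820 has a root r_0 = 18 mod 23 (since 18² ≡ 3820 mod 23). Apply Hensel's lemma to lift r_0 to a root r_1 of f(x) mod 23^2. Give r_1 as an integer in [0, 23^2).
r_1 = 409 (mod 529)

Hensel's recurrence: r_{i+1} = r_i − f(r_i)·(f′(r_i))^{-1} mod 23^{i+2}, with f′(x) = 2x. Iterate:
  r_0 = 18 (mod 23)
  r_1 = 409 (mod 529)
Final: r_1 = 409, and one checks f(r_1) ≡ 0 mod 23^2.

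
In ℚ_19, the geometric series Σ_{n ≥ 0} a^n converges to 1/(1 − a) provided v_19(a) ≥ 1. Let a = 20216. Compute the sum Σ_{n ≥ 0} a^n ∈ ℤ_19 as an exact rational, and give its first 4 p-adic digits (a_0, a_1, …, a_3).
Σ a^n = 1/(1 − a) = -1/20215;  first 4 digits = (1, 0, 18, 2)

v_19(a) = 2 ≥ 1, so the series converges in ℤ_19 to 1/(1 − a) = 1/(1 − 20216) = -1/20215. Expand this rational in ℤ_19: compute digits iteratively via d_i = x_i mod 19, x_{i+1} = (x_i − d_i)/19. The first 4 digits are (1, 0, 18, 2).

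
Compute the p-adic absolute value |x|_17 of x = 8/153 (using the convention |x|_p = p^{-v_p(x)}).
|8/153|_17 = 17

Step 1 — compute v_17(x) by factoring powers of 17 out of the numerator and denominator: v_17(8/153) = -1. Step 2 — apply |x|_p = p^{-v_p(x)} = 17^{1} = 17.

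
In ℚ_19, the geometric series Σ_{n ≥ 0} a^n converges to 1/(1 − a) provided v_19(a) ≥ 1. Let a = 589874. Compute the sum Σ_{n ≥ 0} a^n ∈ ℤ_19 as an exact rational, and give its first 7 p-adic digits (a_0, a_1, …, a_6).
Σ a^n = 1/(1 − a) = -1/589873;  first 7 digits = (1, 0, 0, 10, 4, 0, 5)

v_19(a) = 3 ≥ 1, so the series converges in ℤ_19 to 1/(1 − a) = 1/(1 − 589874) = -1/589873. Expand this rational in ℤ_19: compute digits iteratively via d_i = x_i mod 19, x_{i+1} = (x_i − d_i)/19. The first 7 digits are (1, 0, 0, 10, 4, 0, 5).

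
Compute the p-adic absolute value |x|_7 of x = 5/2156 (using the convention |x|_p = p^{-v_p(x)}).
|5/2156|_7 = 49

Step 1 — compute v_7(x) by factoring powers of 7 out of the numerator and denominator: v_7(5/2156) = -2. Step 2 — apply |x|_p = p^{-v_p(x)} = 7^{2} = 49.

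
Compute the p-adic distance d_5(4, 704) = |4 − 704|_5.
d_5(4, 704) = 1/25

Step 1 — x − y = 4 − 704 = -700. Step 2 — v_5(-700) = 2 (factor: -700 = −(5^2 · 28); the sign does not affect v_p). Step 3 — |x − y|_5 = 5^{-2} = 1/25.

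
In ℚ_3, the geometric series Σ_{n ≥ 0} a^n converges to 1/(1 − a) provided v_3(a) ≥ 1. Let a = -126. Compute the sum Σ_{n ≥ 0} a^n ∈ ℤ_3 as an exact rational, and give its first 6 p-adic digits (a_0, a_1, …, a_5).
Σ a^n = 1/(1 − a) = 1/127;  first 6 digits = (1, 0, 1, 1, 2, 1)

v_3(a) = 2 ≥ 1, so the series converges in ℤ_3 to 1/(1 − a) = 1/(1 − (-126)) = 1/127. Expand this rational in ℤ_3: compute digits iteratively via d_i = x_i mod 3, x_{i+1} = (x_i − d_i)/3. The first 6 digits are (1, 0, 1, 1, 2, 1).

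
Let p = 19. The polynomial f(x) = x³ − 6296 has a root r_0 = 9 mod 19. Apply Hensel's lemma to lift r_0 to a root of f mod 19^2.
r_1 = 332 (mod 361)

Hensel: r_{i+1} = r_i − f(r_i)/f′(r_i) mod 19^{i+2}, where f′(x) = 3x². Iterate:
  r_0 = 9 (mod 19)
  r_1 = 332 (mod 361)
Final: r = 332 with f(r) ≡ 0 mod 19^2.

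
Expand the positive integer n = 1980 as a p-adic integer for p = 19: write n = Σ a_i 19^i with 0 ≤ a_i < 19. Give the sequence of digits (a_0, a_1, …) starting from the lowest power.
(a_0, a_1, …) = (4, 9, 5)

Repeated division by 19 gives the digits low-to-high: 1980 = 4 + 9·19^1 + 5·19^2. Digit sequence: (4, 9, 5).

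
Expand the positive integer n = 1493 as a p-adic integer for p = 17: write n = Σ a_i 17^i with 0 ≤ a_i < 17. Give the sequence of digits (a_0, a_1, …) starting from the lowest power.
(a_0, a_1, …) = (14, 2, 5)

Repeated division by 17 gives the digits low-to-high: 1493 = 14 + 2·17^1 + 5·17^2. Digit sequence: (14, 2, 5).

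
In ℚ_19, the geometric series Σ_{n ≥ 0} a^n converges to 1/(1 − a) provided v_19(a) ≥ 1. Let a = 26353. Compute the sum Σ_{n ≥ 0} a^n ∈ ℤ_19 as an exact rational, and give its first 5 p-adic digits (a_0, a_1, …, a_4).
Σ a^n = 1/(1 − a) = -1/26352;  first 5 digits = (1, 0, 16, 3, 9)

v_19(a) = 2 ≥ 1, so the series converges in ℤ_19 to 1/(1 − a) = 1/(1 − 26353) = -1/26352. Expand this rational in ℤ_19: compute digits iteratively via d_i = x_i mod 19, x_{i+1} = (x_i − d_i)/19. The first 5 digits are (1, 0, 16, 3, 9).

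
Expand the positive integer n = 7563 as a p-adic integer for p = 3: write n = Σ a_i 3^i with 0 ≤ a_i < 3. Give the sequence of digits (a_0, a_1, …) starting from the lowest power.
(a_0, a_1, …) = (0, 1, 0, 1, 0, 1, 1, 0, 1)

Repeated division by 3 gives the digits low-to-high: 7563 = 1·3^1 + 1·3^3 + 1·3^5 + 1·3^6 + 1·3^8. Digit sequence: (0, 1, 0, 1, 0, 1, 1, 0, 1).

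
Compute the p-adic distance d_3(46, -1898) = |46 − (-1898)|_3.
d_3(46, -1898) = 1/243

Step 1 — x − y = 46 − (-1898) = 1944. Step 2 — v_3(1944) = 5 (factor: 1944 = (3^5 · 8); the sign does not affect v_p). Step 3 — |x − y|_3 = 3^{-5} = 1/243.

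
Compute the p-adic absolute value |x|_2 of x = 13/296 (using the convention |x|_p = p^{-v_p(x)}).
|13/296|_2 = 8

Step 1 — compute v_2(x) by factoring powers of 2 out of the numerator and denominator: v_2(13/296) = -3. Step 2 — apply |x|_p = p^{-v_p(x)} = 2^{3} = 8.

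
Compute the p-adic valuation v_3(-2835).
v_3(-2835) = 4

v_3(n) is the largest exponent k such that 3^k divides n. Factor out: -2835 = -3^4 · 35. (Sign doesn't affect v_p.) So v_3(-2835) = 4.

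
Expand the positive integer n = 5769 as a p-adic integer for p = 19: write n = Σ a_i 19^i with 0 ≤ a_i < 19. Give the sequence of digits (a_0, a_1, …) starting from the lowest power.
(a_0, a_1, …) = (12, 18, 15)

Repeated division by 19 gives the digits low-to-high: 5769 = 12 + 18·19^1 + 15·19^2. Digit sequence: (12, 18, 15).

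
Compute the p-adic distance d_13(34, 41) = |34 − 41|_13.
d_13(34, 41) = 1

Step 1 — x − y = 34 − 41 = -7. Step 2 — v_13(-7) = 0 (factor: -7 = −(13^0 · 7); the sign does not affect v_p). Step 3 — |x − y|_13 = 13^{0} = 1.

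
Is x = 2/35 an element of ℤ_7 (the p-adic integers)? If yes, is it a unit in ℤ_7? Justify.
x ∉ ℤ_7 (v_7(x) = -1 < 0)

ℤ_7 = {x ∈ ℚ_7 : v_7(x) ≥ 0} and ℤ_7^× = {x ∈ ℤ_7 : v_7(x) = 0}. Here v_7(2/35) = v_7(num) − v_7(den) = -1; compare against these criteria.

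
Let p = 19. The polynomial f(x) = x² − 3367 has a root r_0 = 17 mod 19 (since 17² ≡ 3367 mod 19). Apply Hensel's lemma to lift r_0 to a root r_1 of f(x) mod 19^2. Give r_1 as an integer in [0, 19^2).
r_1 = 150 (mod 361)

Hensel's recurrence: r_{i+1} = r_i − f(r_i)·(f′(r_i))^{-1} mod 19^{i+2}, with f′(x) = 2x. Iterate:
  r_0 = 17 (mod 19)
  r_1 = 150 (mod 361)
Final: r_1 = 150, and one checks f(r_1) ≡ 0 mod 19^2.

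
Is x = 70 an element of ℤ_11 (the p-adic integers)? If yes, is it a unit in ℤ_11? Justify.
x ∈ ℤ_11^× (unit); v_11(x) = 0

ℤ_11 = {x ∈ ℚ_11 : v_11(x) ≥ 0} and ℤ_11^× = {x ∈ ℤ_11 : v_11(x) = 0}. Here v_11(70) = v_11(num) − v_11(den) = 0; compare against these criteria.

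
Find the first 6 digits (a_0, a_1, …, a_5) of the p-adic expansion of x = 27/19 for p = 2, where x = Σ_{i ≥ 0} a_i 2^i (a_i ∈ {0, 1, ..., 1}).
(a_0, …, a_5) = (1, 0, 0, 1, 1, 0)

v_2(27/19) = 0 (numerator and denominator both coprime to 2), so x ∈ ℤ_2^×. Compute digits iteratively via a_i = x_i mod 2, x_{i+1} = (x_i − a_i)/2, with x_0 = x:
  x_0 = 27/19;  a_0 = 1;  x_1 = (x_0 − 1)/2 = 4/19
  x_1 = 4/19;  a_1 = 0;  x_2 = (x_1 − 0)/2 = 2/19
  x_2 = 2/19;  a_2 = 0;  x_3 = (x_2 − 0)/2 = 1/19
  x_3 = 1/19;  a_3 = 1;  x_4 = (x_3 − 1)/2 = -9/19
  x_4 = -9/19;  a_4 = 1;  x_5 = (x_4 − 1)/2 = -14/19
  x_5 = -14/19;  a_5 = 0;  x_6 = (x_5 − 0)/2 = -7/19
Digits: (1, 0, 0, 1, 1, 0).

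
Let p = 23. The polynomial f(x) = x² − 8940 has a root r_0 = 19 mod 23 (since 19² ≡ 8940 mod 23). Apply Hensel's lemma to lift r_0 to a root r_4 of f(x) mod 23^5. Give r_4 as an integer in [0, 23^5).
r_4 = 2250569 (mod 6436343)

Hensel's recurrence: r_{i+1} = r_i − f(r_i)·(f′(r_i))^{-1} mod 23^{i+2}, with f′(x) = 2x. Iterate:
  r_0 = 19 (mod 23)
  r_1 = 203 (mod 529)
  r_2 = 11841 (mod 12167)
  r_3 = 11841 (mod 279841)
  r_4 = 2250569 (mod 6436343)
Final: r_4 = 2250569, and one checks f(r_4) ≡ 0 mod 23^5.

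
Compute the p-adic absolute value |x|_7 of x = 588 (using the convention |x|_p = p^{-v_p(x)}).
|588|_7 = 1/49

Step 1 — compute v_7(x) by factoring powers of 7 out of the numerator and denominator: v_7(588) = 2. Step 2 — apply |x|_p = p^{-v_p(x)} = 7^{-2} = 1/49.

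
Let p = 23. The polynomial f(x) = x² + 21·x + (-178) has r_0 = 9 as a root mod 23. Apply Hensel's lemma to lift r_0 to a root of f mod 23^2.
r_1 = 400 (mod 529)

Hensel: r_{i+1} = r_i − f(r_i)·(f′(r_i))^{-1} mod 23^{i+2}, f′(x) = 2x + 21. Iterate:
  r_0 = 9 (mod 23)
  r_1 = 400 (mod 529)
Final: r = 400 satisfies f(r) ≡ 0 mod 23^2.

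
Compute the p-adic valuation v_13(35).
v_13(35) = 0

v_13(n) is the largest exponent k such that 13^k divides n. Factor out: 35 = 13^0 · 35. (Sign doesn't affect v_p.) So v_13(35) = 0.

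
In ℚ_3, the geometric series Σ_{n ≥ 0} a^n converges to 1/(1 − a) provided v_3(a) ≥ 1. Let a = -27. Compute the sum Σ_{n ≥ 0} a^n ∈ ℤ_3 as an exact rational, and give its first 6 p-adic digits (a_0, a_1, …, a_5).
Σ a^n = 1/(1 − a) = 1/28;  first 6 digits = (1, 0, 0, 2, 2, 2)

v_3(a) = 3 ≥ 1, so the series converges in ℤ_3 to 1/(1 − a) = 1/(1 − (-27)) = 1/28. Expand this rational in ℤ_3: compute digits iteratively via d_i = x_i mod 3, x_{i+1} = (x_i − d_i)/3. The first 6 digits are (1, 0, 0, 2, 2, 2).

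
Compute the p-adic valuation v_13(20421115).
v_13(20421115) = 5

v_13(n) is the largest exponent k such that 13^k divides n. Factor out: 20421115 = 13^5 · 55. (Sign doesn't affect v_p.) So v_13(20421115) = 5.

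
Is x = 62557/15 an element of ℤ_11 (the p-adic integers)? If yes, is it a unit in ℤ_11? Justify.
x ∈ ℤ_11 but not a unit; v_11(x) = 3 > 0

ℤ_11 = {x ∈ ℚ_11 : v_11(x) ≥ 0} and ℤ_11^× = {x ∈ ℤ_11 : v_11(x) = 0}. Here v_11(62557/15) = v_11(num) − v_11(den) = 3; compare against these criteria.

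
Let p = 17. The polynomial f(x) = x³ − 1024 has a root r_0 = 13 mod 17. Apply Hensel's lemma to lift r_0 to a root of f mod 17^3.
r_2 = 693 (mod 4913)

Hensel: r_{i+1} = r_i − f(r_i)/f′(r_i) mod 17^{i+2}, where f′(x) = 3x². Iterate:
  r_0 = 13 (mod 17)
  r_1 = 115 (mod 289)
  r_2 = 693 (mod 4913)
Final: r = 693 with f(r) ≡ 0 mod 17^3.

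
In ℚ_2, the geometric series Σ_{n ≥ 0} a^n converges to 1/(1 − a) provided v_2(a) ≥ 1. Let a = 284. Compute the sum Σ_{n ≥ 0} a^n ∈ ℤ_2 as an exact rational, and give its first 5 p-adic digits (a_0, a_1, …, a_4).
Σ a^n = 1/(1 − a) = -1/283;  first 5 digits = (1, 0, 1, 1, 0)

v_2(a) = 2 ≥ 1, so the series converges in ℤ_2 to 1/(1 − a) = 1/(1 − 284) = -1/283. Expand this rational in ℤ_2: compute digits iteratively via d_i = x_i mod 2, x_{i+1} = (x_i − d_i)/2. The first 5 digits are (1, 0, 1, 1, 0).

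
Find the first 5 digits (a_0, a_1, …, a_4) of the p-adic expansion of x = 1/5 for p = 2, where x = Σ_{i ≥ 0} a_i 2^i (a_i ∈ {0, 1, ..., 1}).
(a_0, …, a_4) = (1, 0, 1, 1, 0)

v_2(1/5) = 0 (numerator and denominator both coprime to 2), so x ∈ ℤ_2^×. Compute digits iteratively via a_i = x_i mod 2, x_{i+1} = (x_i − a_i)/2, with x_0 = x:
  x_0 = 1/5;  a_0 = 1;  x_1 = (x_0 − 1)/2 = -2/5
  x_1 = -2/5;  a_1 = 0;  x_2 = (x_1 − 0)/2 = -1/5
  x_2 = -1/5;  a_2 = 1;  x_3 = (x_2 − 1)/2 = -3/5
  x_3 = -3/5;  a_3 = 1;  x_4 = (x_3 − 1)/2 = -4/5
  x_4 = -4/5;  a_4 = 0;  x_5 = (x_4 − 0)/2 = -2/5
Digits: (1, 0, 1, 1, 0).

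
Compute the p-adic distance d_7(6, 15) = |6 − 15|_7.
d_7(6, 15) = 1

Step 1 — x − y = 6 − 15 = -9. Step 2 — v_7(-9) = 0 (factor: -9 = −(7^0 · 9); the sign does not affect v_p). Step 3 — |x − y|_7 = 7^{0} = 1.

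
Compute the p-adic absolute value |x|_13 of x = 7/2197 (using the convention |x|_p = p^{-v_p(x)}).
|7/2197|_13 = 2197

Step 1 — compute v_13(x) by factoring powers of 13 out of the numerator and denominator: v_13(7/2197) = -3. Step 2 — apply |x|_p = p^{-v_p(x)} = 13^{3} = 2197.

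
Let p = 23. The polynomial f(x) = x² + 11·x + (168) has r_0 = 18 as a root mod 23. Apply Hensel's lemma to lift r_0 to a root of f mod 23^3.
r_2 = 5147 (mod 12167)

Hensel: r_{i+1} = r_i − f(r_i)·(f′(r_i))^{-1} mod 23^{i+2}, f′(x) = 2x + 11. Iterate:
  r_0 = 18 (mod 23)
  r_1 = 386 (mod 529)
  r_2 = 5147 (mod 12167)
Final: r = 5147 satisfies f(r) ≡ 0 mod 23^3.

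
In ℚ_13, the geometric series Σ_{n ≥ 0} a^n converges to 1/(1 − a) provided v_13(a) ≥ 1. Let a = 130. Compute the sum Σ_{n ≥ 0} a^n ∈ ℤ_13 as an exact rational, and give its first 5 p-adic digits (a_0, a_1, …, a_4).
Σ a^n = 1/(1 − a) = -1/129;  first 5 digits = (1, 10, 9, 6, 2)

v_13(a) = 1 ≥ 1, so the series converges in ℤ_13 to 1/(1 − a) = 1/(1 − 130) = -1/129. Expand this rational in ℤ_13: compute digits iteratively via d_i = x_i mod 13, x_{i+1} = (x_i − d_i)/13. The first 5 digits are (1, 10, 9, 6, 2).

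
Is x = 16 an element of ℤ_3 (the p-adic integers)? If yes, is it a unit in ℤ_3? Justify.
x ∈ ℤ_3^× (unit); v_3(x) = 0

ℤ_3 = {x ∈ ℚ_3 : v_3(x) ≥ 0} and ℤ_3^× = {x ∈ ℤ_3 : v_3(x) = 0}. Here v_3(16) = v_3(num) − v_3(den) = 0; compare against these criteria.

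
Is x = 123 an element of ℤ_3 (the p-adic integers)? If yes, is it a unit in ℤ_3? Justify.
x ∈ ℤ_3 but not a unit; v_3(x) = 1 > 0

ℤ_3 = {x ∈ ℚ_3 : v_3(x) ≥ 0} and ℤ_3^× = {x ∈ ℤ_3 : v_3(x) = 0}. Here v_3(123) = v_3(num) − v_3(den) = 1; compare against these criteria.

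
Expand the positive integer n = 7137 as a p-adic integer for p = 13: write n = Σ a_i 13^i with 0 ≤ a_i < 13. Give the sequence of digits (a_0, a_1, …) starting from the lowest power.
(a_0, a_1, …) = (0, 3, 3, 3)

Repeated division by 13 gives the digits low-to-high: 7137 = 3·13^1 + 3·13^2 + 3·13^3. Digit sequence: (0, 3, 3, 3).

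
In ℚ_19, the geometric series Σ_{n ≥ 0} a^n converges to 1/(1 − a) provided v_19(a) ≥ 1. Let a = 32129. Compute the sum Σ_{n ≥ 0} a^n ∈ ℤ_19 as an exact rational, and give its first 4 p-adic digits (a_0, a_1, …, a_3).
Σ a^n = 1/(1 − a) = -1/32128;  first 4 digits = (1, 0, 13, 4)

v_19(a) = 2 ≥ 1, so the series converges in ℤ_19 to 1/(1 − a) = 1/(1 − 32129) = -1/32128. Expand this rational in ℤ_19: compute digits iteratively via d_i = x_i mod 19, x_{i+1} = (x_i − d_i)/19. The first 4 digits are (1, 0, 13, 4).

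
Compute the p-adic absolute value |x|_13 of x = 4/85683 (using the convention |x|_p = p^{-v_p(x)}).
|4/85683|_13 = 28561

Step 1 — compute v_13(x) by factoring powers of 13 out of the numerator and denominator: v_13(4/85683) = -4. Step 2 — apply |x|_p = p^{-v_p(x)} = 13^{4} = 28561.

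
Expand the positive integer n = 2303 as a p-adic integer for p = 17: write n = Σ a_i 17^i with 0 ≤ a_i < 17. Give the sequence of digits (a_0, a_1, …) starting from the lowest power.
(a_0, a_1, …) = (8, 16, 7)

Repeated division by 17 gives the digits low-to-high: 2303 = 8 + 16·17^1 + 7·17^2. Digit sequence: (8, 16, 7).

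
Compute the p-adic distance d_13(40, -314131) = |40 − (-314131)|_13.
d_13(40, -314131) = 1/28561

Step 1 — x − y = 40 − (-314131) = 314171. Step 2 — v_13(314171) = 4 (factor: 314171 = (13^4 · 11); the sign does not affect v_p). Step 3 — |x − y|_13 = 13^{-4} = 1/28561.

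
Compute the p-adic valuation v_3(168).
v_3(168) = 1

v_3(n) is the largest exponent k such that 3^k divides n. Factor out: 168 = 3^1 · 56. (Sign doesn't affect v_p.) So v_3(168) = 1.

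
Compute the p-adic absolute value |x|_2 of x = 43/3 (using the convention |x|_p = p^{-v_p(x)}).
|43/3|_2 = 1

Step 1 — compute v_2(x) by factoring powers of 2 out of the numerator and denominator: v_2(43/3) = 0. Step 2 — apply |x|_p = p^{-v_p(x)} = 2^{0} = 1.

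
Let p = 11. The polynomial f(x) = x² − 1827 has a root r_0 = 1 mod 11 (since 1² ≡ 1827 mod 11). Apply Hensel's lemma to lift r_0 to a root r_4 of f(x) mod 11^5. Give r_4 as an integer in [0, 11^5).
r_4 = 86582 (mod 161051)

Hensel's recurrence: r_{i+1} = r_i − f(r_i)·(f′(r_i))^{-1} mod 11^{i+2}, with f′(x) = 2x. Iterate:
  r_0 = 1 (mod 11)
  r_1 = 67 (mod 121)
  r_2 = 67 (mod 1331)
  r_3 = 13377 (mod 14641)
  r_4 = 86582 (mod 161051)
Final: r_4 = 86582, and one checks f(r_4) ≡ 0 mod 11^5.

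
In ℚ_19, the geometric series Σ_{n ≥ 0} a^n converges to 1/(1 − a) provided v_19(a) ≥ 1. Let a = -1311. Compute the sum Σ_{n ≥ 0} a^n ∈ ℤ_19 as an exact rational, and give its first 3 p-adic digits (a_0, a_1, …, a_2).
Σ a^n = 1/(1 − a) = 1/1312;  first 3 digits = (1, 7, 7)

v_19(a) = 1 ≥ 1, so the series converges in ℤ_19 to 1/(1 − a) = 1/(1 − (-1311)) = 1/1312. Expand this rational in ℤ_19: compute digits iteratively via d_i = x_i mod 19, x_{i+1} = (x_i − d_i)/19. The first 3 digits are (1, 7, 7).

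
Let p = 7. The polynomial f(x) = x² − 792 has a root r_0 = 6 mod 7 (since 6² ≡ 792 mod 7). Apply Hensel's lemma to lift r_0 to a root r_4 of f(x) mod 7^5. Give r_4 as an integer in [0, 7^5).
r_4 = 12515 (mod 16807)

Hensel's recurrence: r_{i+1} = r_i − f(r_i)·(f′(r_i))^{-1} mod 7^{i+2}, with f′(x) = 2x. Iterate:
  r_0 = 6 (mod 7)
  r_1 = 20 (mod 49)
  r_2 = 167 (mod 343)
  r_3 = 510 (mod 2401)
  r_4 = 12515 (mod 16807)
Final: r_4 = 12515, and one checks f(r_4) ≡ 0 mod 7^5.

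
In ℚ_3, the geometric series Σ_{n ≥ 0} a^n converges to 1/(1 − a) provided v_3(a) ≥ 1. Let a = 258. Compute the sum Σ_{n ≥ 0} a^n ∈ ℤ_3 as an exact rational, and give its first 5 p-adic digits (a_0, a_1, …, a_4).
Σ a^n = 1/(1 − a) = -1/257;  first 5 digits = (1, 2, 2, 1, 0)

v_3(a) = 1 ≥ 1, so the series converges in ℤ_3 to 1/(1 − a) = 1/(1 − 258) = -1/257. Expand this rational in ℤ_3: compute digits iteratively via d_i = x_i mod 3, x_{i+1} = (x_i − d_i)/3. The first 5 digits are (1, 2, 2, 1, 0).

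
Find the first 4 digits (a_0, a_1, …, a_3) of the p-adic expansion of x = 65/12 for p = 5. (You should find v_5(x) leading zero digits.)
(a_0, …, a_3) = (0, 4, 4, 2)

v_5(65/12) = 1, so a_0 = ... = a_0 = 0. Factor out: x = 5^1 · u with u = 13/12 a unit in ℤ_5. Expand u iteratively via a_{v+i} = u_i mod 5, u_{i+1} = (u_i − a_{v+i})/5:
  u_0 = 13/12;  a_1 = 4;  u_1 = (u_0 − 4)/5 = -7/12
  u_1 = -7/12;  a_2 = 4;  u_2 = (u_1 − 4)/5 = -11/12
  u_2 = -11/12;  a_3 = 2;  u_3 = (u_2 − 2)/5 = -7/12
Digits: (0, 4, 4, 2).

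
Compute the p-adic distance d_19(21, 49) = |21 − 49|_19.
d_19(21, 49) = 1

Step 1 — x − y = 21 − 49 = -28. Step 2 — v_19(-28) = 0 (factor: -28 = −(19^0 · 28); the sign does not affect v_p). Step 3 — |x − y|_19 = 19^{0} = 1.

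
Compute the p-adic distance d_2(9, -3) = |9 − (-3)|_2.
d_2(9, -3) = 1/4

Step 1 — x − y = 9 − (-3) = 12. Step 2 — v_2(12) = 2 (factor: 12 = (2^2 · 3); the sign does not affect v_p). Step 3 — |x − y|_2 = 2^{-2} = 1/4.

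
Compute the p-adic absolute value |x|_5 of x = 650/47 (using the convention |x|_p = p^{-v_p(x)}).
|650/47|_5 = 1/25

Step 1 — compute v_5(x) by factoring powers of 5 out of the numerator and denominator: v_5(650/47) = 2. Step 2 — apply |x|_p = p^{-v_p(x)} = 5^{-2} = 1/25.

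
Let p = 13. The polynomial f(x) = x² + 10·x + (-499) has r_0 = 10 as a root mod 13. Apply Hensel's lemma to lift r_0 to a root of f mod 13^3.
r_2 = 296 (mod 2197)

Hensel: r_{i+1} = r_i − f(r_i)·(f′(r_i))^{-1} mod 13^{i+2}, f′(x) = 2x + 10. Iterate:
  r_0 = 10 (mod 13)
  r_1 = 127 (mod 169)
  r_2 = 296 (mod 2197)
Final: r = 296 satisfies f(r) ≡ 0 mod 13^3.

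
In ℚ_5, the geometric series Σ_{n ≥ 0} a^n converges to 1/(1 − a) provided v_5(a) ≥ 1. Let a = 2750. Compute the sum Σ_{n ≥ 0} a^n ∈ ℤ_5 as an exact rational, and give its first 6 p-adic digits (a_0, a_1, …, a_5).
Σ a^n = 1/(1 − a) = -1/2749;  first 6 digits = (1, 0, 0, 2, 4, 0)

v_5(a) = 3 ≥ 1, so the series converges in ℤ_5 to 1/(1 − a) = 1/(1 − 2750) = -1/2749. Expand this rational in ℤ_5: compute digits iteratively via d_i = x_i mod 5, x_{i+1} = (x_i − d_i)/5. The first 6 digits are (1, 0, 0, 2, 4, 0).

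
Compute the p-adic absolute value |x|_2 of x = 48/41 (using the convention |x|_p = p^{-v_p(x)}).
|48/41|_2 = 1/16

Step 1 — compute v_2(x) by factoring powers of 2 out of the numerator and denominator: v_2(48/41) = 4. Step 2 — apply |x|_p = p^{-v_p(x)} = 2^{-4} = 1/16.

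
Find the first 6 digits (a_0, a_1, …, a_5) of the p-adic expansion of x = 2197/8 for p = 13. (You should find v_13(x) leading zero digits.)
(a_0, …, a_5) = (0, 0, 0, 5, 11, 4)

v_13(2197/8) = 3, so a_0 = ... = a_2 = 0. Factor out: x = 13^3 · u with u = 1/8 a unit in ℤ_13. Expand u iteratively via a_{v+i} = u_i mod 13, u_{i+1} = (u_i − a_{v+i})/13:
  u_0 = 1/8;  a_3 = 5;  u_1 = (u_0 − 5)/13 = -3/8
  u_1 = -3/8;  a_4 = 11;  u_2 = (u_1 − 11)/13 = -7/8
  u_2 = -7/8;  a_5 = 4;  u_3 = (u_2 − 4)/13 = -3/8
Digits: (0, 0, 0, 5, 11, 4).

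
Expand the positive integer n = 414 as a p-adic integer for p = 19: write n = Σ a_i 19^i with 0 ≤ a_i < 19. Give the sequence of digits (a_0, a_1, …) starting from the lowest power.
(a_0, a_1, …) = (15, 2, 1)

Repeated division by 19 gives the digits low-to-high: 414 = 15 + 2·19^1 + 1·19^2. Digit sequence: (15, 2, 1).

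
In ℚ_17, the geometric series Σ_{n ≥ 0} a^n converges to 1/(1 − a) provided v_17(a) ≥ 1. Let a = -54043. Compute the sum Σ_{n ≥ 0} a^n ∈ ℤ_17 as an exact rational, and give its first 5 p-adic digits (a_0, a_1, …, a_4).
Σ a^n = 1/(1 − a) = 1/54044;  first 5 digits = (1, 0, 0, 6, 16)

v_17(a) = 3 ≥ 1, so the series converges in ℤ_17 to 1/(1 − a) = 1/(1 − (-54043)) = 1/54044. Expand this rational in ℤ_17: compute digits iteratively via d_i = x_i mod 17, x_{i+1} = (x_i − d_i)/17. The first 5 digits are (1, 0, 0, 6, 16).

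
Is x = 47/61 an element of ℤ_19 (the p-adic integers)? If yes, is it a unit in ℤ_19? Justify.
x ∈ ℤ_19^× (unit); v_19(x) = 0

ℤ_19 = {x ∈ ℚ_19 : v_19(x) ≥ 0} and ℤ_19^× = {x ∈ ℤ_19 : v_19(x) = 0}. Here v_19(47/61) = v_19(num) − v_19(den) = 0; compare against these criteria.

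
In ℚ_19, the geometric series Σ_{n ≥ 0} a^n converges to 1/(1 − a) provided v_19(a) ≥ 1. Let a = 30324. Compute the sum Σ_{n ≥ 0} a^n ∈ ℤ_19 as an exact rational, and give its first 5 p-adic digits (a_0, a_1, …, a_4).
Σ a^n = 1/(1 − a) = -1/30323;  first 5 digits = (1, 0, 8, 4, 7)

v_19(a) = 2 ≥ 1, so the series converges in ℤ_19 to 1/(1 − a) = 1/(1 − 30324) = -1/30323. Expand this rational in ℤ_19: compute digits iteratively via d_i = x_i mod 19, x_{i+1} = (x_i − d_i)/19. The first 5 digits are (1, 0, 8, 4, 7).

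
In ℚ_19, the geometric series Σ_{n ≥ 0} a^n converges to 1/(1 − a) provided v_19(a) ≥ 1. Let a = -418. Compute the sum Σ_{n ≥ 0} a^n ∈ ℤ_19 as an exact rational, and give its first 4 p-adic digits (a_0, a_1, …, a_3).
Σ a^n = 1/(1 − a) = 1/419;  first 4 digits = (1, 16, 7, 17)

v_19(a) = 1 ≥ 1, so the series converges in ℤ_19 to 1/(1 − a) = 1/(1 − (-418)) = 1/419. Expand this rational in ℤ_19: compute digits iteratively via d_i = x_i mod 19, x_{i+1} = (x_i − d_i)/19. The first 4 digits are (1, 16, 7, 17).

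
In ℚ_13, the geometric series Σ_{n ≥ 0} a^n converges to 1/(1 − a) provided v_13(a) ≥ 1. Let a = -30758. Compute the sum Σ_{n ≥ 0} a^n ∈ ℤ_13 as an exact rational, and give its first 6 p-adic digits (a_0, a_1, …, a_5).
Σ a^n = 1/(1 − a) = 1/30759;  first 6 digits = (1, 0, 0, 12, 11, 12)

v_13(a) = 3 ≥ 1, so the series converges in ℤ_13 to 1/(1 − a) = 1/(1 − (-30758)) = 1/30759. Expand this rational in ℤ_13: compute digits iteratively via d_i = x_i mod 13, x_{i+1} = (x_i − d_i)/13. The first 6 digits are (1, 0, 0, 12, 11, 12).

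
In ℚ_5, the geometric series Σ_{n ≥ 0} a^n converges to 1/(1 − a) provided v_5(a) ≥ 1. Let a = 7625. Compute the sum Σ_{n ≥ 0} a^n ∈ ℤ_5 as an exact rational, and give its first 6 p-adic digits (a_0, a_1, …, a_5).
Σ a^n = 1/(1 − a) = -1/7624;  first 6 digits = (1, 0, 0, 1, 2, 2)

v_5(a) = 3 ≥ 1, so the series converges in ℤ_5 to 1/(1 − a) = 1/(1 − 7625) = -1/7624. Expand this rational in ℤ_5: compute digits iteratively via d_i = x_i mod 5, x_{i+1} = (x_i − d_i)/5. The first 6 digits are (1, 0, 0, 1, 2, 2).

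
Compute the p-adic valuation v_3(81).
v_3(81) = 4

v_3(n) is the largest exponent k such that 3^k divides n. Factor out: 81 = 3^4 · 1. (Sign doesn't affect v_p.) So v_3(81) = 4.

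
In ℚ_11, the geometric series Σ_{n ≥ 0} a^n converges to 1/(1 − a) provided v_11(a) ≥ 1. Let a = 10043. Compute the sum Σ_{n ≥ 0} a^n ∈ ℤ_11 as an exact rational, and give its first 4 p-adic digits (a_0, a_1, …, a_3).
Σ a^n = 1/(1 − a) = -1/10042;  first 4 digits = (1, 0, 6, 7)

v_11(a) = 2 ≥ 1, so the series converges in ℤ_11 to 1/(1 − a) = 1/(1 − 10043) = -1/10042. Expand this rational in ℤ_11: compute digits iteratively via d_i = x_i mod 11, x_{i+1} = (x_i − d_i)/11. The first 4 digits are (1, 0, 6, 7).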